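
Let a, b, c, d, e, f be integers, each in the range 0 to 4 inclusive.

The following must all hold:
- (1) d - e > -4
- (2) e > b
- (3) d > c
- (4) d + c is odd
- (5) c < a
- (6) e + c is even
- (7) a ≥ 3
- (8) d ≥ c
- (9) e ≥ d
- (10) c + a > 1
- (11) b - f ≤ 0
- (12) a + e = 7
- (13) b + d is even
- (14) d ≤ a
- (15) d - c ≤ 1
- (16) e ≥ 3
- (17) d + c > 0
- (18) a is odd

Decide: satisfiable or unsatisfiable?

Satisfiable

One satisfying assignment is a = 3, b = 1, c = 0, d = 1, e = 4, f = 3.
For the less obvious constraints — constraint 1: d - e = -3; constraint 10: c + a = 3; constraint 11: b - f = -2 — and the others hold by inspection.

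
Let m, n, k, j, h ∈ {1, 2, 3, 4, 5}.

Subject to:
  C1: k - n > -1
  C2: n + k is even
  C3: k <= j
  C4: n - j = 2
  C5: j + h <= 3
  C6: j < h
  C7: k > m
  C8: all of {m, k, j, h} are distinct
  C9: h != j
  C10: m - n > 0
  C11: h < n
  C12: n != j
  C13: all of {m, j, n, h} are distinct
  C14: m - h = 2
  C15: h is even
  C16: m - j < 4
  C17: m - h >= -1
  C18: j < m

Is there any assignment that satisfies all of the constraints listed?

Unsatisfiable

Constraints 3, 6, 7, 10, and 11 give m < k, k ≤ j, j < h, h < n, n < m. Chaining: m < k ≤ j < h < n < m, which forces m < m — impossible.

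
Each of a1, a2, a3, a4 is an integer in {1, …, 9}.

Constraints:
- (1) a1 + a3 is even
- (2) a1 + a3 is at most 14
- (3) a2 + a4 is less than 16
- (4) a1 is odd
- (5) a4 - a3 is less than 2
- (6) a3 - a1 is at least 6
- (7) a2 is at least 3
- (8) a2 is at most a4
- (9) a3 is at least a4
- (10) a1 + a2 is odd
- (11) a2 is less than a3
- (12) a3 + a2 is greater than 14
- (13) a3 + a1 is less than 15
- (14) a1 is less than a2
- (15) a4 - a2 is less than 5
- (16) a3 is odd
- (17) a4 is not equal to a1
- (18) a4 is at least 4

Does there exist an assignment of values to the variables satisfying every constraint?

Satisfiable

Setting (a1, a2, a3, a4) = (3, 6, 9, 8) satisfies everything: constraint 2: a1 + a3 = 12; constraint 3: a2 + a4 = 14, and the others follow.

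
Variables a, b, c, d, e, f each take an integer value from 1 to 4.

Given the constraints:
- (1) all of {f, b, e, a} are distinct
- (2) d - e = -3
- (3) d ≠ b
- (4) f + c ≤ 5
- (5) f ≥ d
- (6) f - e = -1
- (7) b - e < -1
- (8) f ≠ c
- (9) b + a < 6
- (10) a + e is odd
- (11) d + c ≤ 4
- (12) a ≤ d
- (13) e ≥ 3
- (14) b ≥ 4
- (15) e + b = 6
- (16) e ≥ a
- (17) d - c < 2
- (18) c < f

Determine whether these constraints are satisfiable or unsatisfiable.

From constraint 13: e ≥ 3. From constraint 14: b ≥ 4. Hence e + b ≥ 7. But constraint 15 requires e + b = 6, and 6 < 7. Contradiction.

Unsatisfiable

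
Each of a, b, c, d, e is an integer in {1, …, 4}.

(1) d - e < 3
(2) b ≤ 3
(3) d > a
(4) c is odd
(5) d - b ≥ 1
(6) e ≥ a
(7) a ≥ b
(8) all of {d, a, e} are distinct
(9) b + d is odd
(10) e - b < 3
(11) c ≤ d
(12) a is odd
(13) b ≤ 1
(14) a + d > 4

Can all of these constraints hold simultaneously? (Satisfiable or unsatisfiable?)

Try a = 1, b = 1, c = 1, d = 4, e = 3.
Check constraint 1: d - e = 1; constraint 5: d - b = 3. The remaining constraints are straightforward to verify.

Satisfiable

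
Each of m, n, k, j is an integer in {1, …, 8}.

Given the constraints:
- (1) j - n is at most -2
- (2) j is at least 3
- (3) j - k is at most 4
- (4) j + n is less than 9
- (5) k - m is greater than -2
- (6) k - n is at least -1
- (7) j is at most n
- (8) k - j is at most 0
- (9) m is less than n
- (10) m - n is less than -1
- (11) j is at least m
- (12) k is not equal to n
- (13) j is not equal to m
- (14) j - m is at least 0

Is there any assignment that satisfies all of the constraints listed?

Constraints 1, 6, and 8 give n − j ≥ 2, j − k ≥ 0, k − n ≥ -1.
Adding all 3 inequalities: the left sides telescope to 0, and the right sides sum to 2 + 0 + (-1) = 1. So 0 ≥ 1, which is false.

Unsatisfiable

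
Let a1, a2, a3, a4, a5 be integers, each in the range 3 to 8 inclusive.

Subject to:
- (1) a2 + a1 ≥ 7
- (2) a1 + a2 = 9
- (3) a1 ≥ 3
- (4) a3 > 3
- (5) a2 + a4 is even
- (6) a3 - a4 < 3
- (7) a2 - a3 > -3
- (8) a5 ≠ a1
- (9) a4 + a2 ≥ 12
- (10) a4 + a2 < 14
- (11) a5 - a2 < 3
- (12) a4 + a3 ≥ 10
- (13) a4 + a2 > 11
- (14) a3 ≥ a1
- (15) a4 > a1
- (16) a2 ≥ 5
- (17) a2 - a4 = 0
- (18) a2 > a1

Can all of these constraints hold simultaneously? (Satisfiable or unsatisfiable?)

Try a1 = 3, a2 = 6, a3 = 7, a4 = 6, a5 = 6.
Check constraint 1: a2 + a1 = 9; constraint 2: a1 + a2 = 9. The remaining constraints are straightforward to verify.

Satisfiable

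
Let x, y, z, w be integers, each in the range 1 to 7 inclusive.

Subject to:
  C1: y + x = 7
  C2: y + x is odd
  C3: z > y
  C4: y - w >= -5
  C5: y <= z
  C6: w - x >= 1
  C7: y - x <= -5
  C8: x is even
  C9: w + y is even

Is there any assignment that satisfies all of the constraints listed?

Unsatisfiable

Constraints 4, 6, and 7 give y − w ≥ -5, w − x ≥ 1, x − y ≥ 5.
Adding all 3 inequalities: the left sides telescope to 0, and the right sides sum to (-5) + 1 + 5 = 1. So 0 ≥ 1, which is false.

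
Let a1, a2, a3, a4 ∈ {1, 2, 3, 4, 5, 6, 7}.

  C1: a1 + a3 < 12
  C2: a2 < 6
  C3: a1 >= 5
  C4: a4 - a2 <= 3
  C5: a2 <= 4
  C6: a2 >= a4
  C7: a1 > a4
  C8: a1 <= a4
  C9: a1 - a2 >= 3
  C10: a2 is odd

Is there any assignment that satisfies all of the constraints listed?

Unsatisfiable

From constraints 3 and 8: a4 ≥ a1 and a1 ≥ 5, so a4 ≥ 5. From constraints 5 and 6: a4 ≤ a2 and a2 ≤ 4, so a4 ≤ 4. But 4 < 5, so no value of a4 works.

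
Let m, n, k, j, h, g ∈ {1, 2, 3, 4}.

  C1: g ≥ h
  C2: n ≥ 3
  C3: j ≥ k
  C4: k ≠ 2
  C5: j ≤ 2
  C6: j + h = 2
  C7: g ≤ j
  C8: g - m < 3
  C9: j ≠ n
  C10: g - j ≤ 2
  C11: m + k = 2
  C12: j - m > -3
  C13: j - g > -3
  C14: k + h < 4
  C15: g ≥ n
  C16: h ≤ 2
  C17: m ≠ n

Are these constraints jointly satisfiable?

From constraints 2 and 15: g ≥ n and n ≥ 3, so g ≥ 3. From constraints 5 and 7: g ≤ j and j ≤ 2, so g ≤ 2. But 2 < 3, so no value of g works.

Unsatisfiable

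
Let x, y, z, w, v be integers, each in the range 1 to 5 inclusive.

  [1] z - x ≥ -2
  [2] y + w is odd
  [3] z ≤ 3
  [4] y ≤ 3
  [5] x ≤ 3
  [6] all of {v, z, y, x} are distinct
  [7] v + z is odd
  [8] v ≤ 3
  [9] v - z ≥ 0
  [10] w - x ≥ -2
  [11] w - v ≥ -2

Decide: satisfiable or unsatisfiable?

Constraints 3, 4, 5, and 8 confine each of v, z, y, x to the 3 values {1, …, 3} (the domain already gives each ≥ 1).
Constraint 6 requires all 4 of them to be distinct, but only 3 values are available — impossible by the pigeonhole principle.

Unsatisfiable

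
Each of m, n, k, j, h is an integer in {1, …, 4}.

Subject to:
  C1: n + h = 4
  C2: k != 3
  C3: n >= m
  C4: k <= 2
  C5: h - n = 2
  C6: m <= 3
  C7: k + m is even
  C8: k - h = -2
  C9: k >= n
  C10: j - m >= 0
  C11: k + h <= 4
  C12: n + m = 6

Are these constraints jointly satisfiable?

Unsatisfiable

From constraints 4 and 9: n ≤ k ≤ 2. From constraint 6: m ≤ 3. Hence n + m ≤ 5. But constraint 12 requires n + m = 6, and 6 > 5. Contradiction.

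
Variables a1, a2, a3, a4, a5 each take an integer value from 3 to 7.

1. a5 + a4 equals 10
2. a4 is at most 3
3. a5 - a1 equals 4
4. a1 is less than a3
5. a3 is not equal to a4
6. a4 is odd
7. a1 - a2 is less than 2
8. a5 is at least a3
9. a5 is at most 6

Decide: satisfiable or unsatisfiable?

From constraint 9: a5 ≤ 6. From constraint 2: a4 ≤ 3. Hence a5 + a4 ≤ 9. But constraint 1 requires a5 + a4 = 10, and 10 > 9. Contradiction.

Unsatisfiable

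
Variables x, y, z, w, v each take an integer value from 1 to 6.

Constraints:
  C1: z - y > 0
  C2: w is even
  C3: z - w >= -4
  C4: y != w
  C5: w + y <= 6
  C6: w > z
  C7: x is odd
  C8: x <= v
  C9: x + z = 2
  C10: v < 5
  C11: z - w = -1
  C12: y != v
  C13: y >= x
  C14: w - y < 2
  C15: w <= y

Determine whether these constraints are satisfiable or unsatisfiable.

Unsatisfiable

Constraints 1, 6, and 15 give z < w, w ≤ y, y < z. Chaining: z < w ≤ y < z, which forces z < z — impossible.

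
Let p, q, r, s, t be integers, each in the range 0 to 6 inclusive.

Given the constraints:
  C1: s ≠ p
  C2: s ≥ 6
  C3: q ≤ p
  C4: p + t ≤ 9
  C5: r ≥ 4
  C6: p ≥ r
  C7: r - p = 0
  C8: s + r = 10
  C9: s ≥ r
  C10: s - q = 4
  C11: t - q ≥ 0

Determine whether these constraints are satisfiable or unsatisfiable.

Satisfiable

One satisfying assignment is p = 4, q = 2, r = 4, s = 6, t = 2.
For the less obvious constraints — constraint 4: p + t = 6; constraint 7: r - p = 0 — and the others hold by inspection.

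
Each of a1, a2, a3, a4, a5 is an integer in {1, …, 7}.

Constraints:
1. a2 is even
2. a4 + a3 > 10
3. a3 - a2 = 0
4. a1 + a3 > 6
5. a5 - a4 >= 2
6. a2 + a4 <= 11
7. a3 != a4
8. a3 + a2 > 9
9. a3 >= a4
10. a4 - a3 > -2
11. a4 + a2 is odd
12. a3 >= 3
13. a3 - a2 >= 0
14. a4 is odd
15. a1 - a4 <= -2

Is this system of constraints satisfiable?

Setting (a1, a2, a3, a4, a5) = (1, 6, 6, 5, 7) satisfies everything: constraint 2: a4 + a3 = 11; constraint 3: a3 - a2 = 0; constraint 4: a1 + a3 = 7, and the others follow.

Satisfiable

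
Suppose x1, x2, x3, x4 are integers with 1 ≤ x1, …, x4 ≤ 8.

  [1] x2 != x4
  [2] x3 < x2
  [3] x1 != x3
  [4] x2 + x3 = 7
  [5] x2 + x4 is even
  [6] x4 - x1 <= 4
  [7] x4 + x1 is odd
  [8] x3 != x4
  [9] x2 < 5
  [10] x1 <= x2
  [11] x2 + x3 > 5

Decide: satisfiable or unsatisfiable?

Satisfiable

Take x1 = 1, x2 = 4, x3 = 3, x4 = 2. Then constraint 4: x2 + x3 = 7; constraint 6: x4 - x1 = 1; constraint 11: x2 + x3 = 7, and every other listed constraint is also met.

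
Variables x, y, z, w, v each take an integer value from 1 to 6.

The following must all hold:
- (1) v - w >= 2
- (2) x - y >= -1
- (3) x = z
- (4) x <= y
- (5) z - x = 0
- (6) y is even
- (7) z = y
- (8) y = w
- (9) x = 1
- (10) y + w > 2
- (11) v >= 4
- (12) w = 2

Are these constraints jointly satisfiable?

Constraint 9 fixes x = 1 and constraint 12 fixes w = 2. Constraints 3, 7, and 8 give x = z = y = w, so x = w. But 1 ≠ 2 — contradiction.

Unsatisfiable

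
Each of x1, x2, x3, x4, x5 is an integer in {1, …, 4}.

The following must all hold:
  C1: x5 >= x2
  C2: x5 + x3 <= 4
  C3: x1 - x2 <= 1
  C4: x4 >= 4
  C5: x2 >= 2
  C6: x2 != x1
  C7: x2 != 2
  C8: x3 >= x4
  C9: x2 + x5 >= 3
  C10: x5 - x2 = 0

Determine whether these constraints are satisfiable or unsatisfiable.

Unsatisfiable

From constraints 1 and 5: x5 ≥ x2 ≥ 2. From constraints 4 and 8: x3 ≥ x4 ≥ 4. Hence x5 + x3 ≥ 6. But constraint 2 requires x5 + x3 ≤ 4, and 4 < 6. Contradiction.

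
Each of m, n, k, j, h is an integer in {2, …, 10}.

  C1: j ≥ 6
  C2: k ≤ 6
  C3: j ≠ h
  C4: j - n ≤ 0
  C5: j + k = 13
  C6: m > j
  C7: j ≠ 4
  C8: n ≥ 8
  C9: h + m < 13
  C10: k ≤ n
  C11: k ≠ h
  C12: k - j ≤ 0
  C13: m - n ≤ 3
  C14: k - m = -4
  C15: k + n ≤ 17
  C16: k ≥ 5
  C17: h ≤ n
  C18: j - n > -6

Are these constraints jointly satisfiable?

Satisfiable

Try m = 10, n = 10, k = 6, j = 7, h = 2.
Check constraint 4: j - n = -3; constraint 5: j + k = 13; constraint 9: h + m = 12. The remaining constraints are straightforward to verify.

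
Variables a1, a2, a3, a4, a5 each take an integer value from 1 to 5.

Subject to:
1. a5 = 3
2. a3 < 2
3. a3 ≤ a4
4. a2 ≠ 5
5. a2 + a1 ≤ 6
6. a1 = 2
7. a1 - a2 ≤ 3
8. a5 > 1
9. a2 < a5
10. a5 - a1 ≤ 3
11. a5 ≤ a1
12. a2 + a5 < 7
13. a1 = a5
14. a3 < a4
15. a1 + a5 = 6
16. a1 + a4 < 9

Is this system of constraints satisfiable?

Unsatisfiable

Constraint 6 fixes a1 = 2 and constraint 1 fixes a5 = 3, but constraint 13 requires a1 = a5. Since 2 ≠ 3, contradiction.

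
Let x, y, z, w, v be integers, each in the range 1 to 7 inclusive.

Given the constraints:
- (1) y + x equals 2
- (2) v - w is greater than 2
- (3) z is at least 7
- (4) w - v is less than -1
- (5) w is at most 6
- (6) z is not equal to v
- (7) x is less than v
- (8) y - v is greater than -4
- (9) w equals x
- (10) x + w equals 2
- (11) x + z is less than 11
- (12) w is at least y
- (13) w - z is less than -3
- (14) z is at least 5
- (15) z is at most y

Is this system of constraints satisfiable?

From constraints 3 and 15: y ≥ z and z ≥ 7, so y ≥ 7. From constraints 5 and 12: y ≤ w and w ≤ 6, so y ≤ 6. But 6 < 7, so no value of y works.

Unsatisfiable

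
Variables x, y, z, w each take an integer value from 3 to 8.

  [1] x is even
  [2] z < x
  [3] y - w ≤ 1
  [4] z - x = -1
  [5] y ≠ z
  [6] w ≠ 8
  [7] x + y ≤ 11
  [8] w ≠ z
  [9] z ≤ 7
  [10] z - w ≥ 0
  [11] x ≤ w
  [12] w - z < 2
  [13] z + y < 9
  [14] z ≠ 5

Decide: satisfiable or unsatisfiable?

Unsatisfiable

Constraints 2, 10, and 11 give z < x, x ≤ w, w ≤ z. Chaining: z < x ≤ w ≤ z, which forces z < z — impossible.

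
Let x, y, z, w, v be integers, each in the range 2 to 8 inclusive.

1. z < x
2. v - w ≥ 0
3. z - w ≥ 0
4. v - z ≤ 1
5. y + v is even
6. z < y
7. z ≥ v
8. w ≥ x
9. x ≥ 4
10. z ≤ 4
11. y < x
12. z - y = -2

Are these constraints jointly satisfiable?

Constraints 2, 6, 7, 8, and 11 give y < x, x ≤ w, w ≤ v, v ≤ z, z < y. Chaining: y < x ≤ w ≤ v ≤ z < y, which forces y < y — impossible.

Unsatisfiable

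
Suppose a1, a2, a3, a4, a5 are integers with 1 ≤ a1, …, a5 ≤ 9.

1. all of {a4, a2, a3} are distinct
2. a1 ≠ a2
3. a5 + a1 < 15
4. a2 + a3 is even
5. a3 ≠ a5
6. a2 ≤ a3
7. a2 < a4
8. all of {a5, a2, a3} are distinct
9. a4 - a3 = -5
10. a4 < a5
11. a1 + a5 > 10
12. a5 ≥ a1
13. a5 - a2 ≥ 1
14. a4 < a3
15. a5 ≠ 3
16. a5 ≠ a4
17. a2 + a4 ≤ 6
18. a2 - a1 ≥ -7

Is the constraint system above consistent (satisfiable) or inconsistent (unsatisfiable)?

The assignment a1 = 6, a2 = 2, a3 = 8, a4 = 3, a5 = 6 works:
  constraint 3 holds since a5 + a1 = 12.
  constraint 9 holds since a4 - a3 = -5.
  constraint 11 holds since a1 + a5 = 12.
The rest check out directly.

Satisfiable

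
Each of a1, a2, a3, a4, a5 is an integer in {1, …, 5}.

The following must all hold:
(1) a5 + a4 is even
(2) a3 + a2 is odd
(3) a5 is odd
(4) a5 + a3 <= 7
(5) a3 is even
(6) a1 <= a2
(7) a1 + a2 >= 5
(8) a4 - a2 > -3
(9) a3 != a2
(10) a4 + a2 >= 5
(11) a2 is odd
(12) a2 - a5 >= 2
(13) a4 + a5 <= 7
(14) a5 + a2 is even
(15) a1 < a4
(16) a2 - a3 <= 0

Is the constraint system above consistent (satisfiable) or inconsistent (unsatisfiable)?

Satisfiable

One satisfying assignment is a1 = 2, a2 = 3, a3 = 4, a4 = 3, a5 = 1.
For the less obvious constraints — constraint 4: a5 + a3 = 5; constraint 7: a1 + a2 = 5 — and the others hold by inspection.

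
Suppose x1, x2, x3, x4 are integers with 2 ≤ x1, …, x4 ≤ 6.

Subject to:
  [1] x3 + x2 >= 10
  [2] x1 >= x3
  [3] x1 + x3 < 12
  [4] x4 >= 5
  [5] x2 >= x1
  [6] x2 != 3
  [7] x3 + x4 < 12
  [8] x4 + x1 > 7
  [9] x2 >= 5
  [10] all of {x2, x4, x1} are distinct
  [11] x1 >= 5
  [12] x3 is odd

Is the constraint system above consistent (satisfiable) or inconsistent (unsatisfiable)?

Constraints 4, 9, and 11 confine each of x2, x4, x1 to the 2 values {5, 6} (the domain already gives each ≤ 6).
Constraint 10 requires all 3 of them to be distinct, but only 2 values are available — impossible by the pigeonhole principle.

Unsatisfiable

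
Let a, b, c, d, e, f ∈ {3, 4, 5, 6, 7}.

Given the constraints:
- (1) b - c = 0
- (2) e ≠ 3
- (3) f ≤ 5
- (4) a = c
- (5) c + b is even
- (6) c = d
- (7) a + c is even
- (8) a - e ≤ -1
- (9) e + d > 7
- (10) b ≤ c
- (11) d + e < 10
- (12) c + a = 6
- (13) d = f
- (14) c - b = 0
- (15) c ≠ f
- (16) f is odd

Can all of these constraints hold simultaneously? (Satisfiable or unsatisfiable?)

Unsatisfiable

From constraints 6 and 13, c = d = f, so c = f. But constraint 15 says c ≠ f. Contradiction.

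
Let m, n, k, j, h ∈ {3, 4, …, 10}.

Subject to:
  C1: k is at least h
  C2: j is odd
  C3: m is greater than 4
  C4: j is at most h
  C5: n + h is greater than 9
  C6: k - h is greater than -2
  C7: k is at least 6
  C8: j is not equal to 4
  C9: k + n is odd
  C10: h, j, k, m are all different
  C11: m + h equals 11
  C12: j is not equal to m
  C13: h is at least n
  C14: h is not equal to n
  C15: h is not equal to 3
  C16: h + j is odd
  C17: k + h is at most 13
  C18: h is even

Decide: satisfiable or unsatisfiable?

Satisfiable

Try m = 5, n = 4, k = 7, j = 3, h = 6.
Check constraint 5: n + h = 10; constraint 6: k - h = 1. The remaining constraints are straightforward to verify.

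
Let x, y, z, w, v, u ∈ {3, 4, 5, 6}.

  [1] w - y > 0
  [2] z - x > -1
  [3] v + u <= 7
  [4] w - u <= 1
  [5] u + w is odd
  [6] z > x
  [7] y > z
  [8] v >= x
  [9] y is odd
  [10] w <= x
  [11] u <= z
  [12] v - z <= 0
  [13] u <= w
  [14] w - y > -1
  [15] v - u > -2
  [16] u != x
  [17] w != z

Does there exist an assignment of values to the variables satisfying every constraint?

Constraints 1, 7, 8, 10, and 12 give z < y, y < w, w ≤ x, x ≤ v, v ≤ z. Chaining: z < y < w ≤ x ≤ v ≤ z, which forces z < z — impossible.

Unsatisfiable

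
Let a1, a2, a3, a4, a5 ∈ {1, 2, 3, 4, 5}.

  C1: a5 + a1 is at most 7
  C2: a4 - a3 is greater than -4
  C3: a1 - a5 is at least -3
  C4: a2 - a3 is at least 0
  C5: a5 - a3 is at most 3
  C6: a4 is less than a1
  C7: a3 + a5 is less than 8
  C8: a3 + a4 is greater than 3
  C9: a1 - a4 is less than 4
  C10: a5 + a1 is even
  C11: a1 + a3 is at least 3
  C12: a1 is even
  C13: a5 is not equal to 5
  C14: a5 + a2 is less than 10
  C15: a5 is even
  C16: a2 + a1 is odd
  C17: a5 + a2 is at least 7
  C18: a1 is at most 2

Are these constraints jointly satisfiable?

Satisfiable

Try a1 = 2, a2 = 3, a3 = 3, a4 = 1, a5 = 4.
Check constraint 1: a5 + a1 = 6; constraint 2: a4 - a3 = -2. The remaining constraints are straightforward to verify.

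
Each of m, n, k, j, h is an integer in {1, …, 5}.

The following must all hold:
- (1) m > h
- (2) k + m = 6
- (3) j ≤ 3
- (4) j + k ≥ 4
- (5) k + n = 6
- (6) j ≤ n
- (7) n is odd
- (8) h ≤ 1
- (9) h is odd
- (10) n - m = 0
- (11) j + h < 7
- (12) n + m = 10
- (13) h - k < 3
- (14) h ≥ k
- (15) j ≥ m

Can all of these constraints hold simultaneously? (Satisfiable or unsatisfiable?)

From constraints 8 and 14: k ≤ h ≤ 1. From constraints 3 and 15: m ≤ j ≤ 3. Hence k + m ≤ 4. But constraint 2 requires k + m = 6, and 6 > 4. Contradiction.

Unsatisfiable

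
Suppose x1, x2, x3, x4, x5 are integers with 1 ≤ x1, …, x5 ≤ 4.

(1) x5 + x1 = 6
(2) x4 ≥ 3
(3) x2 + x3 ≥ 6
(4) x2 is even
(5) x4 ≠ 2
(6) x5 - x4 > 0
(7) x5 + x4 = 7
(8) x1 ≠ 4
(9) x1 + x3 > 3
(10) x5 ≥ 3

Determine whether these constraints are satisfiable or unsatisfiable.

Try x1 = 2, x2 = 4, x3 = 3, x4 = 3, x5 = 4.
Check constraint 1: x5 + x1 = 6; constraint 3: x2 + x3 = 7. The remaining constraints are straightforward to verify.

Satisfiable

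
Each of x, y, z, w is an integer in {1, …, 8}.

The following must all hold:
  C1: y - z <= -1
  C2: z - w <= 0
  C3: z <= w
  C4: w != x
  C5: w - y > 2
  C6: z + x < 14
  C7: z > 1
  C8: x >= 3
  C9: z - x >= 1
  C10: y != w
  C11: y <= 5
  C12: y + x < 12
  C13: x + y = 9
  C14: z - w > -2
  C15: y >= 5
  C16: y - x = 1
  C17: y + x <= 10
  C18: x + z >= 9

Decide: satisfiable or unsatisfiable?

Satisfiable

Setting (x, y, z, w) = (4, 5, 8, 8) satisfies everything: constraint 1: y - z = -3; constraint 2: z - w = 0, and the others follow.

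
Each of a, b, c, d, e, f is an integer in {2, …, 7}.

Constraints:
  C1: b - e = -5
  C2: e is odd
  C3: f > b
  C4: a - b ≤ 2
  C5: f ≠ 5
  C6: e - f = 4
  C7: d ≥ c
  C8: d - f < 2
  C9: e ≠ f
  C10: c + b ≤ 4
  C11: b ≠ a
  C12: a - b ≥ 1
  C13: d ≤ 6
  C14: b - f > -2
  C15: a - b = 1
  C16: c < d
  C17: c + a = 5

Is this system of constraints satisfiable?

Try a = 3, b = 2, c = 2, d = 3, e = 7, f = 3.
Check constraint 1: b - e = -5; constraint 4: a - b = 1. The remaining constraints are straightforward to verify.

Satisfiable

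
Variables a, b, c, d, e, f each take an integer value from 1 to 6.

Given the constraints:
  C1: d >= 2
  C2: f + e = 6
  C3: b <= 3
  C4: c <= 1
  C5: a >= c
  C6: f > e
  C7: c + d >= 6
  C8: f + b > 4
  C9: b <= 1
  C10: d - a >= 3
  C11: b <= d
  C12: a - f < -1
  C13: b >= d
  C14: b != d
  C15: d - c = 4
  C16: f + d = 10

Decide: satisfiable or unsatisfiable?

Unsatisfiable

From constraint 4: c ≤ 1. From constraints 3 and 13: d ≤ b ≤ 3. Hence c + d ≤ 4. But constraint 7 requires c + d ≥ 6, and 6 > 4. Contradiction.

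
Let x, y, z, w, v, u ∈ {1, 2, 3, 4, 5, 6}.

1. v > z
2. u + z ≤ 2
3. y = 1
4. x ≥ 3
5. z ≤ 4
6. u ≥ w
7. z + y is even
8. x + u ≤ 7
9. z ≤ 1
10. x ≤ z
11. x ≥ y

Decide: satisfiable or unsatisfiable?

Unsatisfiable

From constraint 4: x ≥ 3. From constraints 9 and 10: x ≤ z and z ≤ 1, so x ≤ 1. But 1 < 3, so no value of x works.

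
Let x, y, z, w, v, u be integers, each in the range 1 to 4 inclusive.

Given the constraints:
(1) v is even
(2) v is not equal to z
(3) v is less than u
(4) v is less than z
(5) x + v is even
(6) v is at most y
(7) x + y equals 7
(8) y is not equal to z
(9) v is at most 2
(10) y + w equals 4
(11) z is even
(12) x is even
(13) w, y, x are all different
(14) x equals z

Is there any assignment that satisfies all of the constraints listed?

Satisfiable

The assignment x = 4, y = 3, z = 4, w = 1, v = 2, u = 3 works:
  constraint 7 holds since x + y = 7.
  constraint 10 holds since y + w = 4.
The rest check out directly.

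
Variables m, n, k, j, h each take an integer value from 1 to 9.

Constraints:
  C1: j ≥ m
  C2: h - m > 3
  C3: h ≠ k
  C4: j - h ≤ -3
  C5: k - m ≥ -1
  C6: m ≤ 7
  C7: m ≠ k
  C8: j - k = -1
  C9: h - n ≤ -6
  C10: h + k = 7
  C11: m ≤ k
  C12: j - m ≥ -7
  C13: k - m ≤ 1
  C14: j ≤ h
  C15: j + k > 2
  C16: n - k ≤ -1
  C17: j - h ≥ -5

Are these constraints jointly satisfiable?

Unsatisfiable

Constraints 4, 9, 12, 13, and 16 give h − j ≥ 3, j − m ≥ -7, m − k ≥ -1, k − n ≥ 1, n − h ≥ 6.
Adding all 5 inequalities: the left sides telescope to 0, and the right sides sum to 3 + (-7) + (-1) + 1 + 6 = 2. So 0 ≥ 2, which is false.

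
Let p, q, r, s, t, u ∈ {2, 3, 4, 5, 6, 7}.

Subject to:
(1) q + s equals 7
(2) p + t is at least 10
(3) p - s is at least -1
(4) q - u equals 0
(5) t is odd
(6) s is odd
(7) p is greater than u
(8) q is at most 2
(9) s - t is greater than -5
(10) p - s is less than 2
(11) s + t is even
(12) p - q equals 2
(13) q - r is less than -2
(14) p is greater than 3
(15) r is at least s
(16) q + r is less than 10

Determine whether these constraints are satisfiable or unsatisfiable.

Satisfiable

The assignment p = 4, q = 2, r = 6, s = 5, t = 7, u = 2 works:
  constraint 1 holds since q + s = 7.
  constraint 2 holds since p + t = 11.
The rest check out directly.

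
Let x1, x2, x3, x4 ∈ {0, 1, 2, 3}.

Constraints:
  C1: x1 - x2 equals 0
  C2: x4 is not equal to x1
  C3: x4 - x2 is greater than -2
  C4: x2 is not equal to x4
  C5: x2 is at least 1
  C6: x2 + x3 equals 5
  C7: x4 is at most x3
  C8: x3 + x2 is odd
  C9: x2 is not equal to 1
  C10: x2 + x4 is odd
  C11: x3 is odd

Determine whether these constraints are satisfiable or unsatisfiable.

Satisfiable

One satisfying assignment is x1 = 2, x2 = 2, x3 = 3, x4 = 3.
For the less obvious constraints — constraint 1: x1 - x2 = 0; constraint 3: x4 - x2 = 1 — and the others hold by inspection.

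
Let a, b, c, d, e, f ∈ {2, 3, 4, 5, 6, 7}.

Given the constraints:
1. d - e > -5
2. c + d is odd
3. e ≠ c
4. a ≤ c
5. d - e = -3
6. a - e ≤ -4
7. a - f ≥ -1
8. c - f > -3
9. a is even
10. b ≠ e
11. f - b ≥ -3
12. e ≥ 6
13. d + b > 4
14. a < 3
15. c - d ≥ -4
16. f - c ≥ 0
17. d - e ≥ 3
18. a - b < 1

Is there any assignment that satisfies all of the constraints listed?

Constraints 6, 7, 15, 16, and 17 give e − a ≥ 4, a − f ≥ -1, f − c ≥ 0, c − d ≥ -4, d − e ≥ 3.
Adding all 5 inequalities: the left sides telescope to 0, and the right sides sum to 4 + (-1) + 0 + (-4) + 3 = 2. So 0 ≥ 2, which is false.

Unsatisfiable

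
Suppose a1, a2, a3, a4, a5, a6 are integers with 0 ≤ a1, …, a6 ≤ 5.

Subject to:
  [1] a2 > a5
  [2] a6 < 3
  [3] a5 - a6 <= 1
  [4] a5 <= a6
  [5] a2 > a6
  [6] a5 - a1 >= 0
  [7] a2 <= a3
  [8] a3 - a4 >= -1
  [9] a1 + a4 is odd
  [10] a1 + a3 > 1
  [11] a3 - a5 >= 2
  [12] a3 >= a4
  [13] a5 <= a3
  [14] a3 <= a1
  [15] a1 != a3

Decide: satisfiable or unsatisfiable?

Unsatisfiable

Constraints 4, 5, 6, 7, and 14 give a1 ≤ a5, a5 ≤ a6, a6 < a2, a2 ≤ a3, a3 ≤ a1. Chaining: a1 ≤ a5 ≤ a6 < a2 ≤ a3 ≤ a1, which forces a1 < a1 — impossible.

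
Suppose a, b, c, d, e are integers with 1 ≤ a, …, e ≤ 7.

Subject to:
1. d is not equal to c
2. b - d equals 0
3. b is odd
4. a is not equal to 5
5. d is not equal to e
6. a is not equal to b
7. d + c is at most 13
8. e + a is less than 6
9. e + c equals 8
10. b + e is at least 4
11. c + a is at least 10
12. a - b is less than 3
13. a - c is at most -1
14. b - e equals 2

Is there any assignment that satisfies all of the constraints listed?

Try a = 4, b = 3, c = 7, d = 3, e = 1.
Check constraint 2: b - d = 0; constraint 7: d + c = 10; constraint 8: e + a = 5. The remaining constraints are straightforward to verify.

Satisfiable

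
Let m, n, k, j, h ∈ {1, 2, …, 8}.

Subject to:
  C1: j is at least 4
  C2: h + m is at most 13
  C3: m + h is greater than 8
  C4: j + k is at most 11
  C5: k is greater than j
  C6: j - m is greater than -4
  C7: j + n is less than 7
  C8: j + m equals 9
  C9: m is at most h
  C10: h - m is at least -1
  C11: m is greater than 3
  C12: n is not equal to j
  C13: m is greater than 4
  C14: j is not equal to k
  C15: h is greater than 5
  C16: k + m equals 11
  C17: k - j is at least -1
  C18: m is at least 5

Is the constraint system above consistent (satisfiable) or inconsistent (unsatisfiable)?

The assignment m = 5, n = 1, k = 6, j = 4, h = 6 works:
  constraint 2 holds since h + m = 11.
  constraint 3 holds since m + h = 11.
  constraint 4 holds since j + k = 10.
The rest check out directly.

Satisfiable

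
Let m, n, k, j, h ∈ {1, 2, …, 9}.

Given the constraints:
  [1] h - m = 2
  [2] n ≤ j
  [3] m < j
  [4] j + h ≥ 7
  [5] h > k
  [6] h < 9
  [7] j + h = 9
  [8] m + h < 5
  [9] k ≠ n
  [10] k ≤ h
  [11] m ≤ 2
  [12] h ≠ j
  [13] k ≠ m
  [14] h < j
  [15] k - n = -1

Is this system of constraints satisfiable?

Setting (m, n, k, j, h) = (1, 3, 2, 6, 3) satisfies everything: constraint 1: h - m = 2; constraint 4: j + h = 9; constraint 7: j + h = 9, and the others follow.

Satisfiable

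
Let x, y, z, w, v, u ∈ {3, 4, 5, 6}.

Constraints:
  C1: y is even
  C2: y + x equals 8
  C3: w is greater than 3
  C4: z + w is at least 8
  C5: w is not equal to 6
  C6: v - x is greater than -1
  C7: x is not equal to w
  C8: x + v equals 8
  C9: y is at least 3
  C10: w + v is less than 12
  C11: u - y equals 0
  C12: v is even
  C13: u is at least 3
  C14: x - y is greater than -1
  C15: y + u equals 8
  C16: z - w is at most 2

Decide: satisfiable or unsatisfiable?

Satisfiable

Take x = 4, y = 4, z = 5, w = 5, v = 4, u = 4. Then constraint 2: y + x = 8; constraint 4: z + w = 10, and every other listed constraint is also met.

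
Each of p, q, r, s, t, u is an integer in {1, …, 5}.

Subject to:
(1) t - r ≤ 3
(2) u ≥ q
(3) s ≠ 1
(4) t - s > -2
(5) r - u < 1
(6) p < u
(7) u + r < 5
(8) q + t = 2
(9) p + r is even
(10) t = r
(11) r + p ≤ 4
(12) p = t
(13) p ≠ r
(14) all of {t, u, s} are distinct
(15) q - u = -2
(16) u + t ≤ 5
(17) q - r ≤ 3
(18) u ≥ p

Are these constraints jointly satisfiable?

Unsatisfiable

From constraints 10 and 12, p = t = r, so p = r. But constraint 13 says p ≠ r. Contradiction.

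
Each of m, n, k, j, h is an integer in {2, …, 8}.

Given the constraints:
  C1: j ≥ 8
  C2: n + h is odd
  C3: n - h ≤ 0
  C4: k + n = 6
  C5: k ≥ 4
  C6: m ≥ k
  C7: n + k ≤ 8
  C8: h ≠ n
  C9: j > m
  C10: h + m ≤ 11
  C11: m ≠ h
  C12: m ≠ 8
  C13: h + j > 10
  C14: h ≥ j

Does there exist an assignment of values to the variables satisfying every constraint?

From constraints 1 and 14: h ≥ j ≥ 8. From constraints 5 and 6: m ≥ k ≥ 4. Hence h + m ≥ 12. But constraint 10 requires h + m ≤ 11, and 11 < 12. Contradiction.

Unsatisfiable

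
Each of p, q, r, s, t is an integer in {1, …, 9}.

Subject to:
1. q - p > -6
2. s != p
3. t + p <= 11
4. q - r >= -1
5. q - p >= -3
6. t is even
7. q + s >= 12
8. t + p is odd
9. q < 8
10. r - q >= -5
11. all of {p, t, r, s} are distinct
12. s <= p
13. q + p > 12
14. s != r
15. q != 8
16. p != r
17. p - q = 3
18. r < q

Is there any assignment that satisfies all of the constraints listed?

Satisfiable

Try p = 9, q = 6, r = 4, s = 6, t = 2.
Check constraint 1: q - p = -3; constraint 3: t + p = 11. The remaining constraints are straightforward to verify.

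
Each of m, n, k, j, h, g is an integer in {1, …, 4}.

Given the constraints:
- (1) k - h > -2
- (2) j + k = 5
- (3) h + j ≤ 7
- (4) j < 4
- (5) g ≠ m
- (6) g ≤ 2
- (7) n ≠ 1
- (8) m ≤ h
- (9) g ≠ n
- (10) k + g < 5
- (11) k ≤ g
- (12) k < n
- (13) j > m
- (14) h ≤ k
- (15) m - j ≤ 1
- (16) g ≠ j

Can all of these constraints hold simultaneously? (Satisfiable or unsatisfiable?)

The assignment m = 1, n = 3, k = 2, j = 3, h = 2, g = 2 works:
  constraint 1 holds since k - h = 0.
  constraint 2 holds since j + k = 5.
  constraint 3 holds since h + j = 5.
The rest check out directly.

Satisfiable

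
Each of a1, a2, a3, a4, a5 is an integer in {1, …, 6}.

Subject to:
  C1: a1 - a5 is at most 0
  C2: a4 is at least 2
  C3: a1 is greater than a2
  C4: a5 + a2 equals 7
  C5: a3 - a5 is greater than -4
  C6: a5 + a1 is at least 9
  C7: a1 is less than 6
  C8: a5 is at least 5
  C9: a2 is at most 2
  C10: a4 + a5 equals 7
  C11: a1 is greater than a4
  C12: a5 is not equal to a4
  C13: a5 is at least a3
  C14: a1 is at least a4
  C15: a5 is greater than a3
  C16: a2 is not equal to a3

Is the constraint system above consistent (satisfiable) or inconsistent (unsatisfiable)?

One satisfying assignment is a1 = 5, a2 = 2, a3 = 4, a4 = 2, a5 = 5.
For the less obvious constraints — constraint 1: a1 - a5 = 0; constraint 4: a5 + a2 = 7 — and the others hold by inspection.

Satisfiable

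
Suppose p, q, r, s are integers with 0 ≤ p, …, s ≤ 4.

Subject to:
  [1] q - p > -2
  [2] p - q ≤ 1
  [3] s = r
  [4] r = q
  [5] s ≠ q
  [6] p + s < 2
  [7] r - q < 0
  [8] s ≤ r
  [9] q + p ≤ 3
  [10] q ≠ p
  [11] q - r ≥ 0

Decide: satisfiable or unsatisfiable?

Unsatisfiable

From constraints 3 and 4, s = r = q, so s = q. But constraint 5 says s ≠ q. Contradiction.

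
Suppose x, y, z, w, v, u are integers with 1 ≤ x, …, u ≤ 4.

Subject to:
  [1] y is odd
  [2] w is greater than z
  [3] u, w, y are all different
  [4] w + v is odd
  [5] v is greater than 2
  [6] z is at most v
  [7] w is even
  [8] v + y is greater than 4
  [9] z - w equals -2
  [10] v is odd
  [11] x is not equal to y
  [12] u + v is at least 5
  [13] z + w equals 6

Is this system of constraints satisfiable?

Setting (x, y, z, w, v, u) = (2, 3, 2, 4, 3, 2) satisfies everything: constraint 8: v + y = 6; constraint 9: z - w = -2, and the others follow.

Satisfiable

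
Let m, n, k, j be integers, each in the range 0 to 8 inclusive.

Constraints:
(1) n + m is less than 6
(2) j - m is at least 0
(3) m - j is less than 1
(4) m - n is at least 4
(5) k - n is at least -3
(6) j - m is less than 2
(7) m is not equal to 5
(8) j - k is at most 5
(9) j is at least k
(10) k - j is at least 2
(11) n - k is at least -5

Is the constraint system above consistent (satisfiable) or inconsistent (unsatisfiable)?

Unsatisfiable

Constraints 2, 4, 10, and 11 give j − m ≥ 0, m − n ≥ 4, n − k ≥ -5, k − j ≥ 2.
Adding all 4 inequalities: the left sides telescope to 0, and the right sides sum to 0 + 4 + (-5) + 2 = 1. So 0 ≥ 1, which is false.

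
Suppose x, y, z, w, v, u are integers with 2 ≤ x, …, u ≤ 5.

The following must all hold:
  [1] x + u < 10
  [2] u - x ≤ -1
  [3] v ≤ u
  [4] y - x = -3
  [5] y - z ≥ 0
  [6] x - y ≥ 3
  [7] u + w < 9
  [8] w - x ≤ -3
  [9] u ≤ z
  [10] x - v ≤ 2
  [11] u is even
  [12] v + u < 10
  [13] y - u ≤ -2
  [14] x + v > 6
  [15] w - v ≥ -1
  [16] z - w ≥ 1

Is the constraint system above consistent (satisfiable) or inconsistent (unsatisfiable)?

Constraints 2, 5, 10, 13, 15, and 16 give v − x ≥ -2, x − u ≥ 1, u − y ≥ 2, y − z ≥ 0, z − w ≥ 1, w − v ≥ -1.
Adding all 6 inequalities: the left sides telescope to 0, and the right sides sum to (-2) + 1 + 2 + 0 + 1 + (-1) = 1. So 0 ≥ 1, which is false.

Unsatisfiable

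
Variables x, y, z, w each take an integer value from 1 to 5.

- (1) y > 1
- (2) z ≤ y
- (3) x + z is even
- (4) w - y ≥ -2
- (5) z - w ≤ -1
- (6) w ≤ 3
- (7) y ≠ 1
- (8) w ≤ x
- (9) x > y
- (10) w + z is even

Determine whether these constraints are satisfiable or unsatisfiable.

Setting (x, y, z, w) = (3, 2, 1, 3) satisfies everything: constraint 4: w - y = 1; constraint 5: z - w = -2, and the others follow.

Satisfiable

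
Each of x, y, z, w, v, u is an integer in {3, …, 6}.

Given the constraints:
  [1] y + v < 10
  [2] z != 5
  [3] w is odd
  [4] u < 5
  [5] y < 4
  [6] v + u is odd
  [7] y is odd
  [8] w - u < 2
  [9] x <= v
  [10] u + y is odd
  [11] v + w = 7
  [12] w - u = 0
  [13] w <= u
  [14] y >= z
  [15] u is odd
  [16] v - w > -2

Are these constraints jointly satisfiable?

Constraint 15 makes u odd and constraint 7 makes y odd, so u + y must be even. Constraint 10 says u + y is odd — contradiction.

Unsatisfiable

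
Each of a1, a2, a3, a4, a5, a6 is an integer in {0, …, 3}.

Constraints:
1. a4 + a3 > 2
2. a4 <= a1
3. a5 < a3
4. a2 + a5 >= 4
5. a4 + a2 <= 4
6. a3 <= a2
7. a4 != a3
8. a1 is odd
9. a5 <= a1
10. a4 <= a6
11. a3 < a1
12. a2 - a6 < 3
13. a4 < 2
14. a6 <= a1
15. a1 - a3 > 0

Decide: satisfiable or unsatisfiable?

Satisfiable

Try a1 = 3, a2 = 3, a3 = 2, a4 = 1, a5 = 1, a6 = 2.
Check constraint 1: a4 + a3 = 3; constraint 4: a2 + a5 = 4. The remaining constraints are straightforward to verify.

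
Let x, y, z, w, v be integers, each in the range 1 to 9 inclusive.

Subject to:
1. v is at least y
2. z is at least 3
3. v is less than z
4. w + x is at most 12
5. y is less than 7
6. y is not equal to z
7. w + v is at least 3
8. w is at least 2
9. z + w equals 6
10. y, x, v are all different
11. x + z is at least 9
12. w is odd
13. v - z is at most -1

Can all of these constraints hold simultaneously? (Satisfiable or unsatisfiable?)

The assignment x = 7, y = 1, z = 3, w = 3, v = 2 works:
  constraint 4 holds since w + x = 10.
  constraint 7 holds since w + v = 5.
  constraint 9 holds since z + w = 6.
The rest check out directly.

Satisfiable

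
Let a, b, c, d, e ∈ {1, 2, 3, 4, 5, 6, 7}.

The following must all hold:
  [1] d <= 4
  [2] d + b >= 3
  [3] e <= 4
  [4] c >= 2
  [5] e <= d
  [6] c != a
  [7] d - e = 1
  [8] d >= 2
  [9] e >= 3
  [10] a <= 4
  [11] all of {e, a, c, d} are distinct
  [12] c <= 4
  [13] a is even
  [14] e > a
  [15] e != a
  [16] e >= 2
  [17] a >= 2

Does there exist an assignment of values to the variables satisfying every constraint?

Constraints 1, 3, 4, 8, 10, 12, 16, and 17 confine each of e, a, c, d to the 3 values {2, …, 4}.
Constraint 11 requires all 4 of them to be distinct, but only 3 values are available — impossible by the pigeonhole principle.

Unsatisfiable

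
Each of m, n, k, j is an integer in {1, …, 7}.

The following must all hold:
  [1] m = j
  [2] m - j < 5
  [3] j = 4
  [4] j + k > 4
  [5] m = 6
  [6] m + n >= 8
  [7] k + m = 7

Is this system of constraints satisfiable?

Unsatisfiable

Constraint 5 fixes m = 6 and constraint 3 fixes j = 4, but constraint 1 requires m = j. Since 6 ≠ 4, contradiction.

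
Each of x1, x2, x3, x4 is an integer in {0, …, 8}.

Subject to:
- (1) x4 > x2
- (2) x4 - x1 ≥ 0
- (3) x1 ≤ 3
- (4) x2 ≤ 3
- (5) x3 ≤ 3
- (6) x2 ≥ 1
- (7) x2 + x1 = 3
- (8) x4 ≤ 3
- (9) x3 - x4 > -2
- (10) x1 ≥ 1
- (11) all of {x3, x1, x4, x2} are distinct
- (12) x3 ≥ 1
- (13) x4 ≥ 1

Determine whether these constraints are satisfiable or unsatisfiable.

Constraints 3, 4, 5, 6, 8, 10, 12, and 13 confine each of x3, x1, x4, x2 to the 3 values {1, …, 3}.
Constraint 11 requires all 4 of them to be distinct, but only 3 values are available — impossible by the pigeonhole principle.

Unsatisfiable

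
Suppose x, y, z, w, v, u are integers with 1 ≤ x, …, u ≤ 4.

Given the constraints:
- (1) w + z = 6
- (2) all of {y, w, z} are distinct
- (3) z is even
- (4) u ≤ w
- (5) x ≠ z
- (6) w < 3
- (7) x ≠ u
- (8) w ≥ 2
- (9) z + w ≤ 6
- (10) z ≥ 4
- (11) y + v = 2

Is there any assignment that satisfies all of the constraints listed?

One satisfying assignment is x = 2, y = 1, z = 4, w = 2, v = 1, u = 1.
For the less obvious constraints — constraint 1: w + z = 6; constraint 9: z + w = 6; constraint 11: y + v = 2 — and the others hold by inspection.

Satisfiable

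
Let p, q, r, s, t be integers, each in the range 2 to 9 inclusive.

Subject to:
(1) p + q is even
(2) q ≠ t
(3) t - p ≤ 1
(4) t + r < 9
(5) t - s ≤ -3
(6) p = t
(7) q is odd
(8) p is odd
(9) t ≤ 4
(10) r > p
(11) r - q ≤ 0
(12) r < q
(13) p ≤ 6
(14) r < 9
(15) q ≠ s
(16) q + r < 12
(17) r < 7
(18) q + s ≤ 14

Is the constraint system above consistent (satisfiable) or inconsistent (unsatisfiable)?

Try p = 3, q = 5, r = 4, s = 7, t = 3.
Check constraint 3: t - p = 0; constraint 4: t + r = 7. The remaining constraints are straightforward to verify.

Satisfiable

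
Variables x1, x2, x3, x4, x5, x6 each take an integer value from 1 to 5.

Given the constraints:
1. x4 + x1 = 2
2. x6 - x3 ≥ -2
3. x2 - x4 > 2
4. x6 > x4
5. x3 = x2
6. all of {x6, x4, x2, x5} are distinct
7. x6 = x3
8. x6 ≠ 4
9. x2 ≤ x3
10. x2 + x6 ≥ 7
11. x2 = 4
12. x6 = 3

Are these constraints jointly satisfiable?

Unsatisfiable

Constraint 12 fixes x6 = 3 and constraint 11 fixes x2 = 4. Constraints 5 and 7 give x6 = x3 = x2, so x6 = x2. But 3 ≠ 4 — contradiction.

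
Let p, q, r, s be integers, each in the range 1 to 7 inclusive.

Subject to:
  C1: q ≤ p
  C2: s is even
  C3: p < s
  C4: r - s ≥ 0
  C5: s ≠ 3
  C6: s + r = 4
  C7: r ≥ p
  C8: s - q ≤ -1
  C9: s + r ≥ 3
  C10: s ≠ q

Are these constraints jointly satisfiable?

Constraints 1, 3, and 8 give p < s, s < q, q ≤ p. Chaining: p < s < q ≤ p, which forces p < p — impossible.

Unsatisfiable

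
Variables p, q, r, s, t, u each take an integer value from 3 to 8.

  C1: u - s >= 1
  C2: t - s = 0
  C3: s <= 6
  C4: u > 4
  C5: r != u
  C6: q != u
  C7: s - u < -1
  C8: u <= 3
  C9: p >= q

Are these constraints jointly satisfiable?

Unsatisfiable

From constraint 4: u ≥ 5. From constraint 8: u ≤ 3. But 3 < 5, so no value of u works.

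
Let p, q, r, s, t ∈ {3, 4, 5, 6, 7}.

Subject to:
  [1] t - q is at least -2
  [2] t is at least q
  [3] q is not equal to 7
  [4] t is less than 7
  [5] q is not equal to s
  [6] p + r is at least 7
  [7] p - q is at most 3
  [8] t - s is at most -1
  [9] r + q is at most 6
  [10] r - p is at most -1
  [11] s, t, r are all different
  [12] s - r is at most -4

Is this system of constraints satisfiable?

Constraints 1, 7, 8, 10, and 12 give s − t ≥ 1, t − q ≥ -2, q − p ≥ -3, p − r ≥ 1, r − s ≥ 4.
Adding all 5 inequalities: the left sides telescope to 0, and the right sides sum to 1 + (-2) + (-3) + 1 + 4 = 1. So 0 ≥ 1, which is false.

Unsatisfiable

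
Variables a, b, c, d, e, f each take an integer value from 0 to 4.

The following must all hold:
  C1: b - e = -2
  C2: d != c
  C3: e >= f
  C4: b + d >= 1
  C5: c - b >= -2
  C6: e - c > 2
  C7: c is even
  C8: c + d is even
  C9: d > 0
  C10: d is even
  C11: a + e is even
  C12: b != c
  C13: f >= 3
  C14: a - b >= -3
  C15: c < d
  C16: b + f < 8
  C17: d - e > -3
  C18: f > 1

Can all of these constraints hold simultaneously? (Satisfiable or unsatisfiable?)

Setting (a, b, c, d, e, f) = (0, 2, 0, 2, 4, 3) satisfies everything: constraint 1: b - e = -2; constraint 4: b + d = 4; constraint 5: c - b = -2, and the others follow.

Satisfiable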